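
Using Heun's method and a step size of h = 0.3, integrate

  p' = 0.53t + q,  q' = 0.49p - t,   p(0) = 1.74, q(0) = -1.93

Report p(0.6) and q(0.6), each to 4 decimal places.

Heun on (p,q): k1 = f(t_n, state_n); k2 = f(t_n + h, state_n + h·k1); state_{n+1} = state_n + (h/2)·(k1 + k2).
0.000000: (1.740000, -1.930000)
  k1 = (-1.930000, 0.852600)
  predictor → (1.161000, -1.674220)
  k2 = (-1.515220, 0.268890)
  → (1.223217, -1.761776)
0.300000: (1.223217, -1.761776)
  k1 = (-1.602776, 0.299376)
  predictor → (0.742384, -1.671964)
  k2 = (-1.353964, -0.236232)
  → (0.779706, -1.752305)
(p(0.6), q(0.6)) ≈ (0.7797, -1.7523)

0.7797, -1.7523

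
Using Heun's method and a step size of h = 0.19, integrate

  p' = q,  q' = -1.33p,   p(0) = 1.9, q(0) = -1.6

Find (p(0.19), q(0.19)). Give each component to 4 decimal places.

1.5504, -2.0417

Heun on (p,q): k1 = f(t_n, state_n); k2 = f(t_n + h, state_n + h·k1); state_{n+1} = state_n + (h/2)·(k1 + k2).
0.000000: (1.900000, -1.600000)
  k1 = (-1.600000, -2.527000)
  predictor → (1.596000, -2.080130)
  k2 = (-2.080130, -2.122680)
  → (1.550388, -2.041720)
(p(0.19), q(0.19)) ≈ (1.5504, -2.0417)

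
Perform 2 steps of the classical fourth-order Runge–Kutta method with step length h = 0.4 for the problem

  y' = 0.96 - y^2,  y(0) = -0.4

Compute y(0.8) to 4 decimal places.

RK4: k1 = f(s_n, y_n); k2 = f(s_n + h/2, y_n + (h/2)·k1); k3 = f(s_n + h/2, y_n + (h/2)·k2); k4 = f(s_n + h, y_n + h·k3); y_{n+1} = y_n + (h/6)·(k1 + 2k2 + 2k3 + k4).
s=0.000000, y=-0.400000:
  k1 = f(0.000000, -0.400000) = 0.800000
  k2 = f(0.200000, -0.240000) = 0.902400
  k3 = f(0.200000, -0.219520) = 0.911811
  k4 = f(0.400000, -0.035276) = 0.958756
  y ← -0.400000 + (0.4/6)·(k1 + 2k2 + 2k3 + k4) = -0.040855
s=0.400000, y=-0.040855:
  k1 = f(0.400000, -0.040855) = 0.958331
  k2 = f(0.600000, 0.150811) = 0.937256
  k3 = f(0.600000, 0.146596) = 0.938510
  k4 = f(0.800000, 0.334549) = 0.848077
  y ← -0.040855 + (0.4/6)·(k1 + 2k2 + 2k3 + k4) = 0.329674
y(0.8) ≈ 0.3297

0.3297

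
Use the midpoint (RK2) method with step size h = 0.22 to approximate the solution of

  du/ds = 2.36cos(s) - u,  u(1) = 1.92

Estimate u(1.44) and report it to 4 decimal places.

1.5068

Midpoint: k1 = f(s_n, u_n); k2 = f(s_n + h/2, u_n + (h/2)·k1); u_{n+1} = u_n + h·k2.
s=1.000000, u=1.920000:
  k1 = f(1.000000, 1.920000) = -0.644887
  k2 = f(1.110000, 1.849062) = -0.799661
  u ← 1.920000 + 0.22·(-0.799661) = 1.744075
s=1.220000, u=1.744075:
  k1 = f(1.220000, 1.744075) = -0.933071
  k2 = f(1.330000, 1.641437) = -1.078633
  u ← 1.744075 + 0.22·(-1.078633) = 1.506775
u(1.44) ≈ 1.5068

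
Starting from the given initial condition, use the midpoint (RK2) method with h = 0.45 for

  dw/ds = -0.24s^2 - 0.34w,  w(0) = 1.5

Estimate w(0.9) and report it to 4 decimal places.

Midpoint: k1 = f(s_n, w_n); k2 = f(s_n + h/2, w_n + (h/2)·k1); w_{n+1} = w_n + h·k2.
s=0.000000, w=1.500000:
  k1 = f(0.000000, 1.500000) = -0.510000
  k2 = f(0.225000, 1.385250) = -0.483135
  w ← 1.500000 + 0.45·(-0.483135) = 1.282589
s=0.450000, w=1.282589:
  k1 = f(0.450000, 1.282589) = -0.484680
  k2 = f(0.675000, 1.173536) = -0.508352
  w ← 1.282589 + 0.45·(-0.508352) = 1.053831
w(0.9) ≈ 1.0538

1.0538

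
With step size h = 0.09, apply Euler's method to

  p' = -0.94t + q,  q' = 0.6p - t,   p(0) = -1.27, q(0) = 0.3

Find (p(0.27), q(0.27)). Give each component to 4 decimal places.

Euler on (p,q): p_{n+1} = p_n + h·p', q_{n+1} = q_n + h·q'.
0.000000: (-1.270000, 0.300000); f=(0.300000, -0.762000) → (-1.243000, 0.231420)
0.090000: (-1.243000, 0.231420); f=(0.146820, -0.835800) → (-1.229786, 0.156198)
0.180000: (-1.229786, 0.156198); f=(-0.013002, -0.917872) → (-1.230956, 0.073590)
(p(0.27), q(0.27)) ≈ (-1.2310, 0.0736)

-1.2310, 0.0736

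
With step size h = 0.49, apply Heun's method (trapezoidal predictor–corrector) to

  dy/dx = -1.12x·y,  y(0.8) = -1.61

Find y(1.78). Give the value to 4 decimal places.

-0.4716

Heun: k1 = f(x_n, y_n); k2 = f(x_n + h, y_n + h·k1); y_{n+1} = y_n + (h/2)·(k1 + k2).
x=0.800000, y=-1.610000:
  k1 = f(0.800000, -1.610000) = 1.442560
  k2 = f(1.290000, -0.903146) = 1.304865
  y ← -1.610000 + (0.49/2)·(1.442560 + 1.304865) = -0.936881
x=1.290000, y=-0.936881:
  k1 = f(1.290000, -0.936881) = 1.353606
  k2 = f(1.780000, -0.273614) = 0.545477
  y ← -0.936881 + (0.49/2)·(1.353606 + 0.545477) = -0.471606
y(1.78) ≈ -0.4716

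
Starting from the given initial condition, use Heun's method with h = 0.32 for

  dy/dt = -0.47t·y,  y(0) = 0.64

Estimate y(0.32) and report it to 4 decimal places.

Heun: k1 = f(t_n, y_n); k2 = f(t_n + h, y_n + h·k1); y_{n+1} = y_n + (h/2)·(k1 + k2).
t=0.000000, y=0.640000:
  k1 = f(0.000000, 0.640000) = 0.000000
  k2 = f(0.320000, 0.640000) = -0.096256
  y ← 0.640000 + (0.32/2)·(0.000000 + (-0.096256)) = 0.624599
y(0.32) ≈ 0.6246

0.6246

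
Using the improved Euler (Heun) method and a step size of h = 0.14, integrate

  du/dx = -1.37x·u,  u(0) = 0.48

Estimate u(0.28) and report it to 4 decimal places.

0.4548

Heun: k1 = f(x_n, u_n); k2 = f(x_n + h, u_n + h·k1); u_{n+1} = u_n + (h/2)·(k1 + k2).
x=0.000000, u=0.480000:
  k1 = f(0.000000, 0.480000) = 0.000000
  k2 = f(0.140000, 0.480000) = -0.092064
  u ← 0.480000 + (0.14/2)·(0.000000 + (-0.092064)) = 0.473556
x=0.140000, u=0.473556:
  k1 = f(0.140000, 0.473556) = -0.090828
  k2 = f(0.280000, 0.460840) = -0.176778
  u ← 0.473556 + (0.14/2)·(-0.090828 + (-0.176778)) = 0.454823
u(0.28) ≈ 0.4548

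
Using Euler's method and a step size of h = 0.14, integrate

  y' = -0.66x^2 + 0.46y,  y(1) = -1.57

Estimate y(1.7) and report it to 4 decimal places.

Euler: y_{n+1} = y_n + h·f(x_n, y_n).
x=1.000000, y=-1.570000: f=-1.382200 → y ← -1.570000 + 0.14·(-1.382200) = -1.763508
x=1.140000, y=-1.763508: f=-1.668950 → y ← -1.763508 + 0.14·(-1.668950) = -1.997161
x=1.280000, y=-1.997161: f=-2.000038 → y ← -1.997161 + 0.14·(-2.000038) = -2.277166
x=1.420000, y=-2.277166: f=-2.378320 → y ← -2.277166 + 0.14·(-2.378320) = -2.610131
x=1.560000, y=-2.610131: f=-2.806836 → y ← -2.610131 + 0.14·(-2.806836) = -3.003088
y(1.7) ≈ -3.0031

-3.0031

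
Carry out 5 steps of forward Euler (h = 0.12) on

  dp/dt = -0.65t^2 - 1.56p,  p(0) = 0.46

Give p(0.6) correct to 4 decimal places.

Euler: p_{n+1} = p_n + h·f(t_n, p_n).
t=0.000000, p=0.460000: f=-0.717600 → p ← 0.460000 + 0.12·(-0.717600) = 0.373888
t=0.120000, p=0.373888: f=-0.592625 → p ← 0.373888 + 0.12·(-0.592625) = 0.302773
t=0.240000, p=0.302773: f=-0.509766 → p ← 0.302773 + 0.12·(-0.509766) = 0.241601
t=0.360000, p=0.241601: f=-0.461138 → p ← 0.241601 + 0.12·(-0.461138) = 0.186265
t=0.480000, p=0.186265: f=-0.440333 → p ← 0.186265 + 0.12·(-0.440333) = 0.133425
p(0.6) ≈ 0.1334

0.1334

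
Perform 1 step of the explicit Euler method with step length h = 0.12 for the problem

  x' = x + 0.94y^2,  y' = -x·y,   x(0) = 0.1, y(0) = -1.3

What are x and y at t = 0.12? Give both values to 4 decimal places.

Euler on (x,y): x_{n+1} = x_n + h·x', y_{n+1} = y_n + h·y'.
0.000000: (0.100000, -1.300000); f=(1.688600, 0.130000) → (0.302632, -1.284400)
(x(0.12), y(0.12)) ≈ (0.3026, -1.2844)

0.3026, -1.2844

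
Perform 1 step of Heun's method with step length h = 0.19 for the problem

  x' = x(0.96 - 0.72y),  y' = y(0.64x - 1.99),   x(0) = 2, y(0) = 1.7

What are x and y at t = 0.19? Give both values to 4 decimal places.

Heun on (x,y): k1 = f(t_n, state_n); k2 = f(t_n + h, state_n + h·k1); state_{n+1} = state_n + (h/2)·(k1 + k2).
0.000000: (2.000000, 1.700000)
  k1 = (-0.528000, -1.207000)
  predictor → (1.899680, 1.470670)
  k2 = (-0.187845, -1.138600)
  → (1.931995, 1.477168)
(x(0.19), y(0.19)) ≈ (1.9320, 1.4772)

1.9320, 1.4772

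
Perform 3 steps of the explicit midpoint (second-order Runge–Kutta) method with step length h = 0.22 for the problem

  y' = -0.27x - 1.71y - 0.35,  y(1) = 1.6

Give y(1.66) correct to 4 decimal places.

0.2522

Midpoint: k1 = f(x_n, y_n); k2 = f(x_n + h/2, y_n + (h/2)·k1); y_{n+1} = y_n + h·k2.
x=1.000000, y=1.600000:
  k1 = f(1.000000, 1.600000) = -3.356000
  k2 = f(1.110000, 1.230840) = -2.754436
  y ← 1.600000 + 0.22·(-2.754436) = 0.994024
x=1.220000, y=0.994024:
  k1 = f(1.220000, 0.994024) = -2.379181
  k2 = f(1.330000, 0.732314) = -1.961357
  y ← 0.994024 + 0.22·(-1.961357) = 0.562525
x=1.440000, y=0.562525:
  k1 = f(1.440000, 0.562525) = -1.700718
  k2 = f(1.550000, 0.375446) = -1.410513
  y ← 0.562525 + 0.22·(-1.410513) = 0.252212
y(1.66) ≈ 0.2522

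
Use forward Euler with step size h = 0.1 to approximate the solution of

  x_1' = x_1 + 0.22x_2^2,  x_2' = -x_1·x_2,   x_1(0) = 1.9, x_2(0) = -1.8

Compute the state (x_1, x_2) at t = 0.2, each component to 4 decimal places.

Euler on (x_1,x_2): x_1_{n+1} = x_1_n + h·x_1', x_2_{n+1} = x_2_n + h·x_2'.
0.000000: (1.900000, -1.800000); f=(2.612800, 3.420000) → (2.161280, -1.458000)
0.100000: (2.161280, -1.458000); f=(2.628948, 3.151146) → (2.424175, -1.142885)
(x_1(0.2), x_2(0.2)) ≈ (2.4242, -1.1429)

2.4242, -1.1429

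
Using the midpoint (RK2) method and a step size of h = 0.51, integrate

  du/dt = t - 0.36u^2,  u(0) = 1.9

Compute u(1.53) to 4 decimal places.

1.7459

Midpoint: k1 = f(t_n, u_n); k2 = f(t_n + h/2, u_n + (h/2)·k1); u_{n+1} = u_n + h·k2.
t=0.000000, u=1.900000:
  k1 = f(0.000000, 1.900000) = -1.299600
  k2 = f(0.255000, 1.568602) = -0.630784
  u ← 1.900000 + 0.51·(-0.630784) = 1.578300
t=0.510000, u=1.578300:
  k1 = f(0.510000, 1.578300) = -0.386771
  k2 = f(0.765000, 1.479673) = -0.023196
  u ← 1.578300 + 0.51·(-0.023196) = 1.566470
t=1.020000, u=1.566470:
  k1 = f(1.020000, 1.566470) = 0.136622
  k2 = f(1.275000, 1.601309) = 0.351892
  u ← 1.566470 + 0.51·0.351892 = 1.745935
u(1.53) ≈ 1.7459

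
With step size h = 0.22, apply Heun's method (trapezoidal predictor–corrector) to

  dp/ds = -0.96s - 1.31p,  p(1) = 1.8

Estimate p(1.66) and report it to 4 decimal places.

0.1866

Heun: k1 = f(s_n, p_n); k2 = f(s_n + h, p_n + h·k1); p_{n+1} = p_n + (h/2)·(k1 + k2).
s=1.000000, p=1.800000:
  k1 = f(1.000000, 1.800000) = -3.318000
  k2 = f(1.220000, 1.070040) = -2.572952
  p ← 1.800000 + (0.22/2)·(-3.318000 + (-2.572952)) = 1.151995
s=1.220000, p=1.151995:
  k1 = f(1.220000, 1.151995) = -2.680314
  k2 = f(1.440000, 0.562326) = -2.119047
  p ← 1.151995 + (0.22/2)·(-2.680314 + (-2.119047)) = 0.624066
s=1.440000, p=0.624066:
  k1 = f(1.440000, 0.624066) = -2.199926
  k2 = f(1.660000, 0.140082) = -1.777107
  p ← 0.624066 + (0.22/2)·(-2.199926 + (-1.777107)) = 0.186592
p(1.66) ≈ 0.1866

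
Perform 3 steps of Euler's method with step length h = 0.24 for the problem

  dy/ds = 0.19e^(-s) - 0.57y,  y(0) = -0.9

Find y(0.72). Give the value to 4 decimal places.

Euler: y_{n+1} = y_n + h·f(s_n, y_n).
s=0.000000, y=-0.900000: f=0.703000 → y ← -0.900000 + 0.24·0.703000 = -0.731280
s=0.240000, y=-0.731280: f=0.566289 → y ← -0.731280 + 0.24·0.566289 = -0.595371
s=0.480000, y=-0.595371: f=0.456930 → y ← -0.595371 + 0.24·0.456930 = -0.485707
y(0.72) ≈ -0.4857

-0.4857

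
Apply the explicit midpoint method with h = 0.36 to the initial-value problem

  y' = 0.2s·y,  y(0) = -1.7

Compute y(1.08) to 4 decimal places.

-1.9088

Midpoint: k1 = f(s_n, y_n); k2 = f(s_n + h/2, y_n + (h/2)·k1); y_{n+1} = y_n + h·k2.
s=0.000000, y=-1.700000:
  k1 = f(0.000000, -1.700000) = 0.000000
  k2 = f(0.180000, -1.700000) = -0.061200
  y ← -1.700000 + 0.36·(-0.061200) = -1.722032
s=0.360000, y=-1.722032:
  k1 = f(0.360000, -1.722032) = -0.123986
  k2 = f(0.540000, -1.744350) = -0.188390
  y ← -1.722032 + 0.36·(-0.188390) = -1.789852
s=0.720000, y=-1.789852:
  k1 = f(0.720000, -1.789852) = -0.257739
  k2 = f(0.900000, -1.836245) = -0.330524
  y ← -1.789852 + 0.36·(-0.330524) = -1.908841
y(1.08) ≈ -1.9088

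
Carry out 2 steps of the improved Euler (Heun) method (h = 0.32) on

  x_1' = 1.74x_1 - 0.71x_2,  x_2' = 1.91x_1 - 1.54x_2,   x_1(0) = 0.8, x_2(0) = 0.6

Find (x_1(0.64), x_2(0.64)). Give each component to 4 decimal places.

1.7299, 1.2098

Heun on (x_1,x_2): k1 = f(x_n, state_n); k2 = f(x_n + h, state_n + h·k1); state_{n+1} = state_n + (h/2)·(k1 + k2).
0.000000: (0.800000, 0.600000)
  k1 = (0.966000, 0.604000)
  predictor → (1.109120, 0.793280)
  k2 = (1.366640, 0.896768)
  → (1.173222, 0.840123)
0.320000: (1.173222, 0.840123)
  k1 = (1.444920, 0.947066)
  predictor → (1.635597, 1.143184)
  k2 = (2.034278, 1.363487)
  → (1.729894, 1.209811)
(x_1(0.64), x_2(0.64)) ≈ (1.7299, 1.2098)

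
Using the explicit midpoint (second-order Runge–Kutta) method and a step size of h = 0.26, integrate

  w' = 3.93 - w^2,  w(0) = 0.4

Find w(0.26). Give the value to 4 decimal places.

1.2158

Midpoint: k1 = f(x_n, w_n); k2 = f(x_n + h/2, w_n + (h/2)·k1); w_{n+1} = w_n + h·k2.
x=0.000000, w=0.400000:
  k1 = f(0.000000, 0.400000) = 3.770000
  k2 = f(0.130000, 0.890100) = 3.137722
  w ← 0.400000 + 0.26·3.137722 = 1.215808
w(0.26) ≈ 1.2158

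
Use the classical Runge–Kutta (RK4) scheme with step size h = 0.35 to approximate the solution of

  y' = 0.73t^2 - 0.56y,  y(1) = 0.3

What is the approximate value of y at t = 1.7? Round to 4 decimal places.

1.0166

RK4: k1 = f(t_n, y_n); k2 = f(t_n + h/2, y_n + (h/2)·k1); k3 = f(t_n + h/2, y_n + (h/2)·k2); k4 = f(t_n + h, y_n + h·k3); y_{n+1} = y_n + (h/6)·(k1 + 2k2 + 2k3 + k4).
t=1.000000, y=0.300000:
  k1 = f(1.000000, 0.300000) = 0.562000
  k2 = f(1.175000, 0.398350) = 0.784780
  k3 = f(1.175000, 0.437337) = 0.762948
  k4 = f(1.350000, 0.567032) = 1.012887
  y ← 0.300000 + (0.35/6)·(k1 + 2k2 + 2k3 + k4) = 0.572437
t=1.350000, y=0.572437:
  k1 = f(1.350000, 0.572437) = 1.009860
  k2 = f(1.525000, 0.749162) = 1.278175
  k3 = f(1.525000, 0.796117) = 1.251881
  k4 = f(1.700000, 1.010595) = 1.543767
  y ← 0.572437 + (0.35/6)·(k1 + 2k2 + 2k3 + k4) = 1.016571
y(1.7) ≈ 1.0166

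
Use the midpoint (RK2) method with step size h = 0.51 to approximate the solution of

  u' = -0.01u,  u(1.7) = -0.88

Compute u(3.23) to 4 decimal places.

-0.8666

Midpoint: k1 = f(s_n, u_n); k2 = f(s_n + h/2, u_n + (h/2)·k1); u_{n+1} = u_n + h·k2.
s=1.700000, u=-0.880000:
  k1 = f(1.700000, -0.880000) = 0.008800
  k2 = f(1.955000, -0.877756) = 0.008778
  u ← -0.880000 + 0.51·0.008778 = -0.875523
s=2.210000, u=-0.875523:
  k1 = f(2.210000, -0.875523) = 0.008755
  k2 = f(2.465000, -0.873291) = 0.008733
  u ← -0.875523 + 0.51·0.008733 = -0.871070
s=2.720000, u=-0.871070:
  k1 = f(2.720000, -0.871070) = 0.008711
  k2 = f(2.975000, -0.868848) = 0.008688
  u ← -0.871070 + 0.51·0.008688 = -0.866639
u(3.23) ≈ -0.8666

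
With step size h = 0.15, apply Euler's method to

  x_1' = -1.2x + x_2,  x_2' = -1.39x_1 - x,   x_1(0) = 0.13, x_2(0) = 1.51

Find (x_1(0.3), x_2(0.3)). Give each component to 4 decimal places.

Euler on (x_1,x_2): x_1_{n+1} = x_1_n + h·x_1', x_2_{n+1} = x_2_n + h·x_2'.
0.000000: (0.130000, 1.510000); f=(1.510000, -0.180700) → (0.356500, 1.482895)
0.150000: (0.356500, 1.482895); f=(1.302895, -0.645535) → (0.551934, 1.386065)
(x_1(0.3), x_2(0.3)) ≈ (0.5519, 1.3861)

0.5519, 1.3861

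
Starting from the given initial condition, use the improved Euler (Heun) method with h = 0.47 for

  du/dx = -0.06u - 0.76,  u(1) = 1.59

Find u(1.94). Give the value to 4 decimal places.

0.8083

Heun: k1 = f(x_n, u_n); k2 = f(x_n + h, u_n + h·k1); u_{n+1} = u_n + (h/2)·(k1 + k2).
x=1.000000, u=1.590000:
  k1 = f(1.000000, 1.590000) = -0.855400
  k2 = f(1.470000, 1.187962) = -0.831278
  u ← 1.590000 + (0.47/2)·(-0.855400 + (-0.831278)) = 1.193631
x=1.470000, u=1.193631:
  k1 = f(1.470000, 1.193631) = -0.831618
  k2 = f(1.940000, 0.802770) = -0.808166
  u ← 1.193631 + (0.47/2)·(-0.831618 + (-0.808166)) = 0.808281
u(1.94) ≈ 0.8083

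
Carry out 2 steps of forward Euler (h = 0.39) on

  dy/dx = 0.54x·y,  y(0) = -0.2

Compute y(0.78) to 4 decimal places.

Euler: y_{n+1} = y_n + h·f(x_n, y_n).
x=0.000000, y=-0.200000: f=0.000000 → y ← -0.200000 + 0.39·0.000000 = -0.200000
x=0.390000, y=-0.200000: f=-0.042120 → y ← -0.200000 + 0.39·(-0.042120) = -0.216427
y(0.78) ≈ -0.2164

-0.2164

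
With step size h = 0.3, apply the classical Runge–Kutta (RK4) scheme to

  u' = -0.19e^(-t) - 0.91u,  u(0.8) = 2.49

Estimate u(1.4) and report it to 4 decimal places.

1.4135

RK4: k1 = f(t_n, u_n); k2 = f(t_n + h/2, u_n + (h/2)·k1); k3 = f(t_n + h/2, u_n + (h/2)·k2); k4 = f(t_n + h, u_n + h·k3); u_{n+1} = u_n + (h/6)·(k1 + 2k2 + 2k3 + k4).
t=0.800000, u=2.490000:
  k1 = f(0.800000, 2.490000) = -2.351273
  k2 = f(0.950000, 2.137309) = -2.018432
  k3 = f(0.950000, 2.187235) = -2.063865
  k4 = f(1.100000, 1.870841) = -1.765710
  u ← 2.490000 + (0.3/6)·(k1 + 2k2 + 2k3 + k4) = 1.875921
t=1.100000, u=1.875921:
  k1 = f(1.100000, 1.875921) = -1.770334
  k2 = f(1.250000, 1.610371) = -1.519874
  k3 = f(1.250000, 1.647940) = -1.554061
  k4 = f(1.400000, 1.409703) = -1.329683
  u ← 1.875921 + (0.3/6)·(k1 + 2k2 + 2k3 + k4) = 1.413527
u(1.4) ≈ 1.4135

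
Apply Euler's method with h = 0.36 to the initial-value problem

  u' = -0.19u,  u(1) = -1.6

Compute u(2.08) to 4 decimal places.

-1.2936

Euler: u_{n+1} = u_n + h·f(s_n, u_n).
s=1.000000, u=-1.600000: f=0.304000 → u ← -1.600000 + 0.36·0.304000 = -1.490560
s=1.360000, u=-1.490560: f=0.283206 → u ← -1.490560 + 0.36·0.283206 = -1.388606
s=1.720000, u=-1.388606: f=0.263835 → u ← -1.388606 + 0.36·0.263835 = -1.293625
u(2.08) ≈ -1.2936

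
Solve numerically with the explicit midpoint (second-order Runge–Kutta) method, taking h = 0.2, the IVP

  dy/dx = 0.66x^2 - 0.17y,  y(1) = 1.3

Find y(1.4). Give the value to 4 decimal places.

1.5866

Midpoint: k1 = f(x_n, y_n); k2 = f(x_n + h/2, y_n + (h/2)·k1); y_{n+1} = y_n + h·k2.
x=1.000000, y=1.300000:
  k1 = f(1.000000, 1.300000) = 0.439000
  k2 = f(1.100000, 1.343900) = 0.570137
  y ← 1.300000 + 0.2·0.570137 = 1.414027
x=1.200000, y=1.414027:
  k1 = f(1.200000, 1.414027) = 0.710015
  k2 = f(1.300000, 1.485029) = 0.862945
  y ← 1.414027 + 0.2·0.862945 = 1.586616
y(1.4) ≈ 1.5866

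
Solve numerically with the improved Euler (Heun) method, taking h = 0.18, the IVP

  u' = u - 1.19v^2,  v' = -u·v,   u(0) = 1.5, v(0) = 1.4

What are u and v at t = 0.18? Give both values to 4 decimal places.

Heun on (u,v): k1 = f(t_n, state_n); k2 = f(t_n + h, state_n + h·k1); state_{n+1} = state_n + (h/2)·(k1 + k2).
0.000000: (1.500000, 1.400000)
  k1 = (-0.832400, -2.100000)
  predictor → (1.350168, 1.022000)
  k2 = (0.107232, -1.379872)
  → (1.434735, 1.086812)
(u(0.18), v(0.18)) ≈ (1.4347, 1.0868)

1.4347, 1.0868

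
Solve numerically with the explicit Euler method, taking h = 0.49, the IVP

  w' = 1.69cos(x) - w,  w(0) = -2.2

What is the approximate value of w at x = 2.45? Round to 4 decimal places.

-0.0747

Euler: w_{n+1} = w_n + h·f(x_n, w_n).
x=0.000000, w=-2.200000: f=3.890000 → w ← -2.200000 + 0.49·3.890000 = -0.293900
x=0.490000, w=-0.293900: f=1.785043 → w ← -0.293900 + 0.49·1.785043 = 0.580771
x=0.980000, w=0.580771: f=0.360597 → w ← 0.580771 + 0.49·0.360597 = 0.757463
x=1.470000, w=0.757463: f=-0.587406 → w ← 0.757463 + 0.49·(-0.587406) = 0.469635
x=1.960000, w=0.469635: f=-1.110908 → w ← 0.469635 + 0.49·(-1.110908) = -0.074710
w(2.45) ≈ -0.0747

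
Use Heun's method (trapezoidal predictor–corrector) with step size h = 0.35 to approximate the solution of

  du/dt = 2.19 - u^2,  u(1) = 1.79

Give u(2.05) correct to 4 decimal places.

Heun: k1 = f(t_n, u_n); k2 = f(t_n + h, u_n + h·k1); u_{n+1} = u_n + (h/2)·(k1 + k2).
t=1.000000, u=1.790000:
  k1 = f(1.000000, 1.790000) = -1.014100
  k2 = f(1.350000, 1.435065) = 0.130588
  u ← 1.790000 + (0.35/2)·(-1.014100 + 0.130588) = 1.635385
t=1.350000, u=1.635385:
  k1 = f(1.350000, 1.635385) = -0.484486
  k2 = f(1.700000, 1.465815) = 0.041385
  u ← 1.635385 + (0.35/2)·(-0.484486 + 0.041385) = 1.557843
t=1.700000, u=1.557843:
  k1 = f(1.700000, 1.557843) = -0.236874
  k2 = f(2.050000, 1.474937) = 0.014561
  u ← 1.557843 + (0.35/2)·(-0.236874 + 0.014561) = 1.518938
u(2.05) ≈ 1.5189

1.5189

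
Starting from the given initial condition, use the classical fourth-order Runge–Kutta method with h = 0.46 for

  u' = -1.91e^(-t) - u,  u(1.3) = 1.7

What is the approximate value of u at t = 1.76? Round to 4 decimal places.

RK4: k1 = f(t_n, u_n); k2 = f(t_n + h/2, u_n + (h/2)·k1); k3 = f(t_n + h/2, u_n + (h/2)·k2); k4 = f(t_n + h, u_n + h·k3); u_{n+1} = u_n + (h/6)·(k1 + 2k2 + 2k3 + k4).
t=1.300000, u=1.700000:
  k1 = f(1.300000, 1.700000) = -2.220536
  k2 = f(1.530000, 1.189277) = -1.602860
  k3 = f(1.530000, 1.331342) = -1.744925
  k4 = f(1.760000, 0.897334) = -1.225940
  u ← 1.700000 + (0.46/6)·(k1 + 2k2 + 2k3 + k4) = 0.922443
u(1.76) ≈ 0.9224

0.9224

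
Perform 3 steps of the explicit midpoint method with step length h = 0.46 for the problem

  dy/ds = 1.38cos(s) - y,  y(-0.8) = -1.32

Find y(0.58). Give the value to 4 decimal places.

0.5949

Midpoint: k1 = f(s_n, y_n); k2 = f(s_n + h/2, y_n + (h/2)·k1); y_{n+1} = y_n + h·k2.
s=-0.800000, y=-1.320000:
  k1 = f(-0.800000, -1.320000) = 2.281455
  k2 = f(-0.570000, -0.795265) = 1.957089
  y ← -1.320000 + 0.46·1.957089 = -0.419739
s=-0.340000, y=-0.419739:
  k1 = f(-0.340000, -0.419739) = 1.720741
  k2 = f(-0.110000, -0.023969) = 1.395628
  y ← -0.419739 + 0.46·1.395628 = 0.222250
s=0.120000, y=0.222250:
  k1 = f(0.120000, 0.222250) = 1.147826
  k2 = f(0.350000, 0.486250) = 0.810085
  y ← 0.222250 + 0.46·0.810085 = 0.594889
y(0.58) ≈ 0.5949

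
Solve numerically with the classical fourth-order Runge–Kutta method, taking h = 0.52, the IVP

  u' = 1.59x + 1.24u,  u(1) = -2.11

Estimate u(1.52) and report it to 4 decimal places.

-2.5901

RK4: k1 = f(x_n, u_n); k2 = f(x_n + h/2, u_n + (h/2)·k1); k3 = f(x_n + h/2, u_n + (h/2)·k2); k4 = f(x_n + h, u_n + h·k3); u_{n+1} = u_n + (h/6)·(k1 + 2k2 + 2k3 + k4).
x=1.000000, u=-2.110000:
  k1 = f(1.000000, -2.110000) = -1.026400
  k2 = f(1.260000, -2.376864) = -0.943911
  k3 = f(1.260000, -2.355417) = -0.917317
  k4 = f(1.520000, -2.587005) = -0.791086
  u ← -2.110000 + (0.52/6)·(k1 + 2k2 + 2k3 + k4) = -2.590128
u(1.52) ≈ -2.5901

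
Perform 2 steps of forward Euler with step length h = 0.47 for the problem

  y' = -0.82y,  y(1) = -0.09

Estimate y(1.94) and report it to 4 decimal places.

-0.0340

Euler: y_{n+1} = y_n + h·f(t_n, y_n).
t=1.000000, y=-0.090000: f=0.073800 → y ← -0.090000 + 0.47·0.073800 = -0.055314
t=1.470000, y=-0.055314: f=0.045357 → y ← -0.055314 + 0.47·0.045357 = -0.033996
y(1.94) ≈ -0.0340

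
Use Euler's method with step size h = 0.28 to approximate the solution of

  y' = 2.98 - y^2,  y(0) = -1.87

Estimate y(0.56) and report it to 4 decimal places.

-2.3169

Euler: y_{n+1} = y_n + h·f(t_n, y_n).
t=0.000000, y=-1.870000: f=-0.516900 → y ← -1.870000 + 0.28·(-0.516900) = -2.014732
t=0.280000, y=-2.014732: f=-1.079145 → y ← -2.014732 + 0.28·(-1.079145) = -2.316893
y(0.56) ≈ -2.3169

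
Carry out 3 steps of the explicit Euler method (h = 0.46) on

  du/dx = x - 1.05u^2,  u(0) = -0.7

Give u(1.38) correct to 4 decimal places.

-1.3631

Euler: u_{n+1} = u_n + h·f(x_n, u_n).
x=0.000000, u=-0.700000: f=-0.514500 → u ← -0.700000 + 0.46·(-0.514500) = -0.936670
x=0.460000, u=-0.936670: f=-0.461218 → u ← -0.936670 + 0.46·(-0.461218) = -1.148830
x=0.920000, u=-1.148830: f=-0.465802 → u ← -1.148830 + 0.46·(-0.465802) = -1.363099
u(1.38) ≈ -1.3631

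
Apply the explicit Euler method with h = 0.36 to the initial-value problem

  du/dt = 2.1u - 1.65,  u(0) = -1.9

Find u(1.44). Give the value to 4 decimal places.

Euler: u_{n+1} = u_n + h·f(t_n, u_n).
t=0.000000, u=-1.900000: f=-5.640000 → u ← -1.900000 + 0.36·(-5.640000) = -3.930400
t=0.360000, u=-3.930400: f=-9.903840 → u ← -3.930400 + 0.36·(-9.903840) = -7.495782
t=0.720000, u=-7.495782: f=-17.391143 → u ← -7.495782 + 0.36·(-17.391143) = -13.756594
t=1.080000, u=-13.756594: f=-30.538847 → u ← -13.756594 + 0.36·(-30.538847) = -24.750579
u(1.44) ≈ -24.7506

-24.7506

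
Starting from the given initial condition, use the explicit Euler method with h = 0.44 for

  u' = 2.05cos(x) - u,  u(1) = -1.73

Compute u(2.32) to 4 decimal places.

Euler: u_{n+1} = u_n + h·f(x_n, u_n).
x=1.000000, u=-1.730000: f=2.837620 → u ← -1.730000 + 0.44·2.837620 = -0.481447
x=1.440000, u=-0.481447: f=0.748816 → u ← -0.481447 + 0.44·0.748816 = -0.151968
x=1.880000, u=-0.151968: f=-0.471847 → u ← -0.151968 + 0.44·(-0.471847) = -0.359581
u(2.32) ≈ -0.3596

-0.3596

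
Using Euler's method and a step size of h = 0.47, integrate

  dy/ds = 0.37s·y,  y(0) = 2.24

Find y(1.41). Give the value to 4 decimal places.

Euler: y_{n+1} = y_n + h·f(s_n, y_n).
s=0.000000, y=2.240000: f=0.000000 → y ← 2.240000 + 0.47·0.000000 = 2.240000
s=0.470000, y=2.240000: f=0.389536 → y ← 2.240000 + 0.47·0.389536 = 2.423082
s=0.940000, y=2.423082: f=0.842748 → y ← 2.423082 + 0.47·0.842748 = 2.819173
y(1.41) ≈ 2.8192

2.8192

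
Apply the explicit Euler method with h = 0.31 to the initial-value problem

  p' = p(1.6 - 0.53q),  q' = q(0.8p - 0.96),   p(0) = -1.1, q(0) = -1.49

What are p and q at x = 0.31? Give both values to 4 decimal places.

Euler on (p,q): p_{n+1} = p_n + h·p', q_{n+1} = q_n + h·q'.
0.000000: (-1.100000, -1.490000); f=(-2.628670, 2.741600) → (-1.914888, -0.640104)
(p(0.31), q(0.31)) ≈ (-1.9149, -0.6401)

-1.9149, -0.6401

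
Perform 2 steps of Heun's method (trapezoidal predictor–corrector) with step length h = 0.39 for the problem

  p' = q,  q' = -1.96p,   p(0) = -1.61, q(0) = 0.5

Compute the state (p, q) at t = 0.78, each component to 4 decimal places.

Heun on (p,q): k1 = f(t_n, state_n); k2 = f(t_n + h, state_n + h·k1); state_{n+1} = state_n + (h/2)·(k1 + k2).
0.000000: (-1.610000, 0.500000)
  k1 = (0.500000, 3.155600)
  predictor → (-1.415000, 1.730684)
  k2 = (1.730684, 2.773400)
  → (-1.175017, 1.656155)
0.390000: (-1.175017, 1.656155)
  k1 = (1.656155, 2.303033)
  predictor → (-0.529116, 2.554338)
  k2 = (2.554338, 1.037068)
  → (-0.353971, 2.307475)
(p(0.78), q(0.78)) ≈ (-0.3540, 2.3075)

-0.3540, 2.3075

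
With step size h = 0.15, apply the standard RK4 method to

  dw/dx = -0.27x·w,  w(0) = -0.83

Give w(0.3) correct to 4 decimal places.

RK4: k1 = f(x_n, w_n); k2 = f(x_n + h/2, w_n + (h/2)·k1); k3 = f(x_n + h/2, w_n + (h/2)·k2); k4 = f(x_n + h, w_n + h·k3); w_{n+1} = w_n + (h/6)·(k1 + 2k2 + 2k3 + k4).
x=0.000000, w=-0.830000:
  k1 = f(0.000000, -0.830000) = 0.000000
  k2 = f(0.075000, -0.830000) = 0.016807
  k3 = f(0.075000, -0.828739) = 0.016782
  k4 = f(0.150000, -0.827483) = 0.033513
  w ← -0.830000 + (0.15/6)·(k1 + 2k2 + 2k3 + k4) = -0.827483
x=0.150000, w=-0.827483:
  k1 = f(0.150000, -0.827483) = 0.033513
  k2 = f(0.225000, -0.824969) = 0.050117
  k3 = f(0.225000, -0.823724) = 0.050041
  k4 = f(0.300000, -0.819977) = 0.066418
  w ← -0.827483 + (0.15/6)·(k1 + 2k2 + 2k3 + k4) = -0.819977
w(0.3) ≈ -0.8200

-0.8200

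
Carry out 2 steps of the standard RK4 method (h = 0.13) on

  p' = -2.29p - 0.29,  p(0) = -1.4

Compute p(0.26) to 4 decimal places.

-0.8287

RK4: k1 = f(x_n, p_n); k2 = f(x_n + h/2, p_n + (h/2)·k1); k3 = f(x_n + h/2, p_n + (h/2)·k2); k4 = f(x_n + h, p_n + h·k3); p_{n+1} = p_n + (h/6)·(k1 + 2k2 + 2k3 + k4).
x=0.000000, p=-1.400000:
  k1 = f(0.000000, -1.400000) = 2.916000
  k2 = f(0.065000, -1.210460) = 2.481953
  k3 = f(0.065000, -1.238673) = 2.546561
  k4 = f(0.130000, -1.068947) = 2.157889
  p ← -1.400000 + (0.13/6)·(k1 + 2k2 + 2k3 + k4) = -1.072163
x=0.130000, p=-1.072163:
  k1 = f(0.130000, -1.072163) = 2.165254
  k2 = f(0.195000, -0.931422) = 1.842956
  k3 = f(0.195000, -0.952371) = 1.890930
  k4 = f(0.260000, -0.826343) = 1.602324
  p ← -1.072163 + (0.13/6)·(k1 + 2k2 + 2k3 + k4) = -0.828731
p(0.26) ≈ -0.8287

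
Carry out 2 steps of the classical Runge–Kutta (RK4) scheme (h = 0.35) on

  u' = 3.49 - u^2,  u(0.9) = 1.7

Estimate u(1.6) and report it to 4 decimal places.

1.8530

RK4: k1 = f(s_n, u_n); k2 = f(s_n + h/2, u_n + (h/2)·k1); k3 = f(s_n + h/2, u_n + (h/2)·k2); k4 = f(s_n + h, u_n + h·k3); u_{n+1} = u_n + (h/6)·(k1 + 2k2 + 2k3 + k4).
s=0.900000, u=1.700000:
  k1 = f(0.900000, 1.700000) = 0.600000
  k2 = f(1.075000, 1.805000) = 0.231975
  k3 = f(1.075000, 1.740596) = 0.460327
  k4 = f(1.250000, 1.861114) = 0.026253
  u ← 1.700000 + (0.35/6)·(k1 + 2k2 + 2k3 + k4) = 1.817300
s=1.250000, u=1.817300:
  k1 = f(1.250000, 1.817300) = 0.187421
  k2 = f(1.425000, 1.850099) = 0.067135
  k3 = f(1.425000, 1.829049) = 0.144581
  k4 = f(1.600000, 1.867903) = 0.000937
  u ← 1.817300 + (0.35/6)·(k1 + 2k2 + 2k3 + k4) = 1.852988
u(1.6) ≈ 1.8530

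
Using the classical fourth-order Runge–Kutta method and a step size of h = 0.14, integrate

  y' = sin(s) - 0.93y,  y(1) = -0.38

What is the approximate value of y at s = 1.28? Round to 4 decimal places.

RK4: k1 = f(s_n, y_n); k2 = f(s_n + h/2, y_n + (h/2)·k1); k3 = f(s_n + h/2, y_n + (h/2)·k2); k4 = f(s_n + h, y_n + h·k3); y_{n+1} = y_n + (h/6)·(k1 + 2k2 + 2k3 + k4).
s=1.000000, y=-0.380000:
  k1 = f(1.000000, -0.380000) = 1.194871
  k2 = f(1.070000, -0.296359) = 1.152814
  k3 = f(1.070000, -0.299303) = 1.155552
  k4 = f(1.140000, -0.218223) = 1.111581
  y ← -0.380000 + (0.14/6)·(k1 + 2k2 + 2k3 + k4) = -0.218459
s=1.140000, y=-0.218459:
  k1 = f(1.140000, -0.218459) = 1.111800
  k2 = f(1.210000, -0.140633) = 1.066405
  k3 = f(1.210000, -0.143811) = 1.069360
  k4 = f(1.280000, -0.068749) = 1.021952
  y ← -0.218459 + (0.14/6)·(k1 + 2k2 + 2k3 + k4) = -0.069002
y(1.28) ≈ -0.0690

-0.0690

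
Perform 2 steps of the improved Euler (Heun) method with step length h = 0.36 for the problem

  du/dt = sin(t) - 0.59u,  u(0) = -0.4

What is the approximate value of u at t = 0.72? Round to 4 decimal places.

Heun: k1 = f(t_n, u_n); k2 = f(t_n + h, u_n + h·k1); u_{n+1} = u_n + (h/2)·(k1 + k2).
t=0.000000, u=-0.400000:
  k1 = f(0.000000, -0.400000) = 0.236000
  k2 = f(0.360000, -0.315040) = 0.538148
  u ← -0.400000 + (0.36/2)·(0.236000 + 0.538148) = -0.260653
t=0.360000, u=-0.260653:
  k1 = f(0.360000, -0.260653) = 0.506060
  k2 = f(0.720000, -0.078472) = 0.705683
  u ← -0.260653 + (0.36/2)·(0.506060 + 0.705683) = -0.042540
u(0.72) ≈ -0.0425

-0.0425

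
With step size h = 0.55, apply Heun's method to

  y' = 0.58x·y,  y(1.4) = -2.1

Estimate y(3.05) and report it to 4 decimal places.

-15.6380

Heun: k1 = f(x_n, y_n); k2 = f(x_n + h, y_n + h·k1); y_{n+1} = y_n + (h/2)·(k1 + k2).
x=1.400000, y=-2.100000:
  k1 = f(1.400000, -2.100000) = -1.705200
  k2 = f(1.950000, -3.037860) = -3.435820
  y ← -2.100000 + (0.55/2)·(-1.705200 + (-3.435820)) = -3.513780
x=1.950000, y=-3.513780:
  k1 = f(1.950000, -3.513780) = -3.974086
  k2 = f(2.500000, -5.699528) = -8.264315
  y ← -3.513780 + (0.55/2)·(-3.974086 + (-8.264315)) = -6.879341
x=2.500000, y=-6.879341:
  k1 = f(2.500000, -6.879341) = -9.975044
  k2 = f(3.050000, -12.365615) = -21.874772
  y ← -6.879341 + (0.55/2)·(-9.975044 + (-21.874772)) = -15.638040
y(3.05) ≈ -15.6380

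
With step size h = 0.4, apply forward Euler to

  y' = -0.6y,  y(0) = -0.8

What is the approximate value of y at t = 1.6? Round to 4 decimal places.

Euler: y_{n+1} = y_n + h·f(t_n, y_n).
t=0.000000, y=-0.800000: f=0.480000 → y ← -0.800000 + 0.4·0.480000 = -0.608000
t=0.400000, y=-0.608000: f=0.364800 → y ← -0.608000 + 0.4·0.364800 = -0.462080
t=0.800000, y=-0.462080: f=0.277248 → y ← -0.462080 + 0.4·0.277248 = -0.351181
t=1.200000, y=-0.351181: f=0.210708 → y ← -0.351181 + 0.4·0.210708 = -0.266897
y(1.6) ≈ -0.2669

-0.2669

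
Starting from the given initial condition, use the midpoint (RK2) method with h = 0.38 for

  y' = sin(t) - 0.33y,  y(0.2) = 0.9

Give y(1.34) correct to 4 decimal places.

1.2766

Midpoint: k1 = f(t_n, y_n); k2 = f(t_n + h/2, y_n + (h/2)·k1); y_{n+1} = y_n + h·k2.
t=0.200000, y=0.900000:
  k1 = f(0.200000, 0.900000) = -0.098331
  k2 = f(0.390000, 0.881317) = 0.089354
  y ← 0.900000 + 0.38·0.089354 = 0.933954
t=0.580000, y=0.933954:
  k1 = f(0.580000, 0.933954) = 0.239819
  k2 = f(0.770000, 0.979520) = 0.372894
  y ← 0.933954 + 0.38·0.372894 = 1.075654
t=0.960000, y=1.075654:
  k1 = f(0.960000, 1.075654) = 0.464226
  k2 = f(1.150000, 1.163857) = 0.528691
  y ← 1.075654 + 0.38·0.528691 = 1.276557
y(1.34) ≈ 1.2766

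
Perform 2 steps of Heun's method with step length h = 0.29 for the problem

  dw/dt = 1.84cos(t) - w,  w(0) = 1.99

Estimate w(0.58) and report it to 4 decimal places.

1.8649

Heun: k1 = f(t_n, w_n); k2 = f(t_n + h, w_n + h·k1); w_{n+1} = w_n + (h/2)·(k1 + k2).
t=0.000000, w=1.990000:
  k1 = f(0.000000, 1.990000) = -0.150000
  k2 = f(0.290000, 1.946500) = -0.183331
  w ← 1.990000 + (0.29/2)·(-0.150000 + (-0.183331)) = 1.941667
t=0.290000, w=1.941667:
  k1 = f(0.290000, 1.941667) = -0.178498
  k2 = f(0.580000, 1.889902) = -0.350811
  w ← 1.941667 + (0.29/2)·(-0.178498 + (-0.350811)) = 1.864917
w(0.58) ≈ 1.8649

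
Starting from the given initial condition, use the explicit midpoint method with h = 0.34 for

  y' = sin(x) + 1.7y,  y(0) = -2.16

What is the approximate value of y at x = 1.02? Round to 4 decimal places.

Midpoint: k1 = f(x_n, y_n); k2 = f(x_n + h/2, y_n + (h/2)·k1); y_{n+1} = y_n + h·k2.
x=0.000000, y=-2.160000:
  k1 = f(0.000000, -2.160000) = -3.672000
  k2 = f(0.170000, -2.784240) = -4.564026
  y ← -2.160000 + 0.34·(-4.564026) = -3.711769
x=0.340000, y=-3.711769:
  k1 = f(0.340000, -3.711769) = -5.976520
  k2 = f(0.510000, -4.727777) = -7.549044
  y ← -3.711769 + 0.34·(-7.549044) = -6.278444
x=0.680000, y=-6.278444:
  k1 = f(0.680000, -6.278444) = -10.044561
  k2 = f(0.850000, -7.986019) = -12.824952
  y ← -6.278444 + 0.34·(-12.824952) = -10.638927
y(1.02) ≈ -10.6389

-10.6389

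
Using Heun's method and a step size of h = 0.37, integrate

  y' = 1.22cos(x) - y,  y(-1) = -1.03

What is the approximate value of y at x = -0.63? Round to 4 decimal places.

-0.4602

Heun: k1 = f(x_n, y_n); k2 = f(x_n + h, y_n + h·k1); y_{n+1} = y_n + (h/2)·(k1 + k2).
x=-1.000000, y=-1.030000:
  k1 = f(-1.000000, -1.030000) = 1.689169
  k2 = f(-0.630000, -0.405008) = 1.390801
  y ← -1.030000 + (0.37/2)·(1.689169 + 1.390801) = -0.460206
y(-0.63) ≈ -0.4602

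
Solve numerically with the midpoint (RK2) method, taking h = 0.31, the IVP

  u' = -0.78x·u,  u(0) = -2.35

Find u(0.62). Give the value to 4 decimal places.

-2.0171

Midpoint: k1 = f(x_n, u_n); k2 = f(x_n + h/2, u_n + (h/2)·k1); u_{n+1} = u_n + h·k2.
x=0.000000, u=-2.350000:
  k1 = f(0.000000, -2.350000) = 0.000000
  k2 = f(0.155000, -2.350000) = 0.284115
  u ← -2.350000 + 0.31·0.284115 = -2.261924
x=0.310000, u=-2.261924:
  k1 = f(0.310000, -2.261924) = 0.546933
  k2 = f(0.465000, -2.177150) = 0.789652
  u ← -2.261924 + 0.31·0.789652 = -2.017132
u(0.62) ≈ -2.0171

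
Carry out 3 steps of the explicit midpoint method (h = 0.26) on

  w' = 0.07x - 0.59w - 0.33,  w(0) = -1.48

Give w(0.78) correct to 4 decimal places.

-1.1230

Midpoint: k1 = f(x_n, w_n); k2 = f(x_n + h/2, w_n + (h/2)·k1); w_{n+1} = w_n + h·k2.
x=0.000000, w=-1.480000:
  k1 = f(0.000000, -1.480000) = 0.543200
  k2 = f(0.130000, -1.409384) = 0.510637
  w ← -1.480000 + 0.26·0.510637 = -1.347234
x=0.260000, w=-1.347234:
  k1 = f(0.260000, -1.347234) = 0.483068
  k2 = f(0.390000, -1.284436) = 0.455117
  w ← -1.347234 + 0.26·0.455117 = -1.228904
x=0.520000, w=-1.228904:
  k1 = f(0.520000, -1.228904) = 0.431453
  k2 = f(0.650000, -1.172815) = 0.407461
  w ← -1.228904 + 0.26·0.407461 = -1.122964
w(0.78) ≈ -1.1230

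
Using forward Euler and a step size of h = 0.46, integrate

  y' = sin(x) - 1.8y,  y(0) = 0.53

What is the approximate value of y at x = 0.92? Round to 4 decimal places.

Euler: y_{n+1} = y_n + h·f(x_n, y_n).
x=0.000000, y=0.530000: f=-0.954000 → y ← 0.530000 + 0.46·(-0.954000) = 0.091160
x=0.460000, y=0.091160: f=0.279860 → y ← 0.091160 + 0.46·0.279860 = 0.219896
y(0.92) ≈ 0.2199

0.2199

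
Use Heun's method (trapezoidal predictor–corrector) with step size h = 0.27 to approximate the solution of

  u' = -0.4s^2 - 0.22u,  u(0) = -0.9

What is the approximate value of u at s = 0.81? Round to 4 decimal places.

Heun: k1 = f(s_n, u_n); k2 = f(s_n + h, u_n + h·k1); u_{n+1} = u_n + (h/2)·(k1 + k2).
s=0.000000, u=-0.900000:
  k1 = f(0.000000, -0.900000) = 0.198000
  k2 = f(0.270000, -0.846540) = 0.157079
  u ← -0.900000 + (0.27/2)·(0.198000 + 0.157079) = -0.852064
s=0.270000, u=-0.852064:
  k1 = f(0.270000, -0.852064) = 0.158294
  k2 = f(0.540000, -0.809325) = 0.061411
  u ← -0.852064 + (0.27/2)·(0.158294 + 0.061411) = -0.822404
s=0.540000, u=-0.822404:
  k1 = f(0.540000, -0.822404) = 0.064289
  k2 = f(0.810000, -0.805046) = -0.085330
  u ← -0.822404 + (0.27/2)·(0.064289 + (-0.085330)) = -0.825245
u(0.81) ≈ -0.8252

-0.8252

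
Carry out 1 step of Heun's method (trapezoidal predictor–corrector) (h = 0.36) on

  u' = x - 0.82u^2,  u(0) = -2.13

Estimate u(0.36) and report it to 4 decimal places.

-4.5114

Heun: k1 = f(x_n, u_n); k2 = f(x_n + h, u_n + h·k1); u_{n+1} = u_n + (h/2)·(k1 + k2).
x=0.000000, u=-2.130000:
  k1 = f(0.000000, -2.130000) = -3.720258
  k2 = f(0.360000, -3.469293) = -9.509514
  u ← -2.130000 + (0.36/2)·(-3.720258 + (-9.509514)) = -4.511359
u(0.36) ≈ -4.5114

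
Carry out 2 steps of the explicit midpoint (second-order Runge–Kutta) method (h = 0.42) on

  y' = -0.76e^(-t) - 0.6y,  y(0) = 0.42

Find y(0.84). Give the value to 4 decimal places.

Midpoint: k1 = f(t_n, y_n); k2 = f(t_n + h/2, y_n + (h/2)·k1); y_{n+1} = y_n + h·k2.
t=0.000000, y=0.420000:
  k1 = f(0.000000, 0.420000) = -1.012000
  k2 = f(0.210000, 0.207480) = -0.740532
  y ← 0.420000 + 0.42·(-0.740532) = 0.108977
t=0.420000, y=0.108977:
  k1 = f(0.420000, 0.108977) = -0.564742
  k2 = f(0.630000, -0.009619) = -0.398998
  y ← 0.108977 + 0.42·(-0.398998) = -0.058603
y(0.84) ≈ -0.0586

-0.0586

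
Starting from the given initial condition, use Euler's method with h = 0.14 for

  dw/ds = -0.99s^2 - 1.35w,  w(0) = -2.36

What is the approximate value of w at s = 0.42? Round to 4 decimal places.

Euler: w_{n+1} = w_n + h·f(s_n, w_n).
s=0.000000, w=-2.360000: f=3.186000 → w ← -2.360000 + 0.14·3.186000 = -1.913960
s=0.140000, w=-1.913960: f=2.564442 → w ← -1.913960 + 0.14·2.564442 = -1.554938
s=0.280000, w=-1.554938: f=2.021550 → w ← -1.554938 + 0.14·2.021550 = -1.271921
w(0.42) ≈ -1.2719

-1.2719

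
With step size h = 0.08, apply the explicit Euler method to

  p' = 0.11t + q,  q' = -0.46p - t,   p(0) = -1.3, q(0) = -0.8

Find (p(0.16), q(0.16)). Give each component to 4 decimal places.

Euler on (p,q): p_{n+1} = p_n + h·p', q_{n+1} = q_n + h·q'.
0.000000: (-1.300000, -0.800000); f=(-0.800000, 0.598000) → (-1.364000, -0.752160)
0.080000: (-1.364000, -0.752160); f=(-0.743360, 0.547440) → (-1.423469, -0.708365)
(p(0.16), q(0.16)) ≈ (-1.4235, -0.7084)

-1.4235, -0.7084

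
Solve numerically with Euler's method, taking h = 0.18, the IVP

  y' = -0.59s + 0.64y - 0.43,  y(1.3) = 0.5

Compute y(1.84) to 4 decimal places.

Euler: y_{n+1} = y_n + h·f(s_n, y_n).
s=1.300000, y=0.500000: f=-0.877000 → y ← 0.500000 + 0.18·(-0.877000) = 0.342140
s=1.480000, y=0.342140: f=-1.084230 → y ← 0.342140 + 0.18·(-1.084230) = 0.146979
s=1.660000, y=0.146979: f=-1.315334 → y ← 0.146979 + 0.18·(-1.315334) = -0.089782
y(1.84) ≈ -0.0898

-0.0898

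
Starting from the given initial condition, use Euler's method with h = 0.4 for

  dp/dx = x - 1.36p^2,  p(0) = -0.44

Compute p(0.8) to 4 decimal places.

Euler: p_{n+1} = p_n + h·f(x_n, p_n).
x=0.000000, p=-0.440000: f=-0.263296 → p ← -0.440000 + 0.4·(-0.263296) = -0.545318
x=0.400000, p=-0.545318: f=-0.004426 → p ← -0.545318 + 0.4·(-0.004426) = -0.547089
p(0.8) ≈ -0.5471

-0.5471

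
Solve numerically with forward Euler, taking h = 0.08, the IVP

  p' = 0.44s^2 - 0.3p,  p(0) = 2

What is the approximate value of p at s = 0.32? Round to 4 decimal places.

1.8179

Euler: p_{n+1} = p_n + h·f(s_n, p_n).
s=0.000000, p=2.000000: f=-0.600000 → p ← 2.000000 + 0.08·(-0.600000) = 1.952000
s=0.080000, p=1.952000: f=-0.582784 → p ← 1.952000 + 0.08·(-0.582784) = 1.905377
s=0.160000, p=1.905377: f=-0.560349 → p ← 1.905377 + 0.08·(-0.560349) = 1.860549
s=0.240000, p=1.860549: f=-0.532821 → p ← 1.860549 + 0.08·(-0.532821) = 1.817924
p(0.32) ≈ 1.8179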